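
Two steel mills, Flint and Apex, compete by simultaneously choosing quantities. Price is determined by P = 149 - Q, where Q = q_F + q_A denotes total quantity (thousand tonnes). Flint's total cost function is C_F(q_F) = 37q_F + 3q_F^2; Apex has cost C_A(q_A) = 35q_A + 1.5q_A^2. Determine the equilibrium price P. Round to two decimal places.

Flint's profit: π_F = (149 - Q)q_F - (37q_F + 3q_F²). Setting ∂π_F/∂q_F = 0: 112 - 8q_F - (q_A) = 0.
Apex's profit: π_A = (149 - Q)q_A - (35q_A + (3/2)q_A²). Setting ∂π_A/∂q_A = 0: 114 - 5q_A - (q_F) = 0.
Best responses: q_F = (112 - q_A)/8, q_A = (114 - q_F)/5.
Solving the pair: q_F = 446/39, q_A = 800/39.
Total output Q = 1246/39, so price P = 149 - 1246/39 = 117.0513.

117.05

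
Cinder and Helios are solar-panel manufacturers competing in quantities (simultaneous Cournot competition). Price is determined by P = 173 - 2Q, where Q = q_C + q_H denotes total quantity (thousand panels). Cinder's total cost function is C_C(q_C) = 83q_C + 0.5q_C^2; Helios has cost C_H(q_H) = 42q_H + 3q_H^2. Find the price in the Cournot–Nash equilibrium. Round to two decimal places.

124.61

Cinder's profit: π_C = (173 - 2Q)q_C - (83q_C + (1/2)q_C²). Setting ∂π_C/∂q_C = 0: 90 - 5q_C - 2(q_H) = 0.
Helios's profit: π_H = (173 - 2Q)q_H - (42q_H + 3q_H²). Setting ∂π_H/∂q_H = 0: 131 - 10q_H - 2(q_C) = 0.
Rearranging gives the reaction functions q_C = (90 - 2q_H)/5 and q_H = (131 - 2q_C)/10.
Solving the pair: q_C = 319/23, q_H = 475/46.
Total output Q = 1113/46, so price P = 173 - 2·(1113/46) = 124.6087.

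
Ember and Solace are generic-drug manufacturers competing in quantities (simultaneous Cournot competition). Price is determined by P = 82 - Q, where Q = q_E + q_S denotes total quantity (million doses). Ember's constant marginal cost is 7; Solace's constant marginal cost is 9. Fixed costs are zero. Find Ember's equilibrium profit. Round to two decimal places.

658.78

Ember's profit: π_E = (82 - Q)q_E - (7q_E). Setting ∂π_E/∂q_E = 0: 75 - 2q_E - (q_S) = 0.
Solace's first-order condition: 73 - 2q_S - (q_E) = 0.
Rearranging gives the reaction functions q_E = (75 - q_S)/2 and q_S = (73 - q_E)/2.
Substituting one into the other gives q_E = 77/3 and q_S = 71/3.
Price P = 82 - 148/3 = 98/3.
Ember's profit: (98/3 - 7)·(77/3) = 658.7778.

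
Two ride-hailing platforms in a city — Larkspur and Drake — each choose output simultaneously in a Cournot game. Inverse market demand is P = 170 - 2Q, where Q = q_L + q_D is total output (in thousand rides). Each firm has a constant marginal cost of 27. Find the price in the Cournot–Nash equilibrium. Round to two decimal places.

74.67

Each firm earns π_i = (170 - 2Q)q_i - 27q_i.
Setting ∂π_i/∂q_i = 0 with rivals' quantities fixed: 143 - 4q_i - 2q_j = 0.
With identical firms every q_j equals q_i, so q_j = q_i and 143 = 6q_i, giving q_i = 143/6.
Total output Q = 143/3, so price P = 170 - 2·(143/3) = 224/3.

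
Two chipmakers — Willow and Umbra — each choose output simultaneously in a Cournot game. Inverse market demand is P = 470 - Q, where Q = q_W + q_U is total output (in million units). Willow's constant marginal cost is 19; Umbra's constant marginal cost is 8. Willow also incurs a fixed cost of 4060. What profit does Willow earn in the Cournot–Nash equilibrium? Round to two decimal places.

17451.11

Willow's profit: π_W = (470 - Q)q_W - (19q_W). Setting ∂π_W/∂q_W = 0: 451 - 2q_W - (q_U) = 0.
Umbra's first-order condition: 462 - 2q_U - (q_W) = 0.
So q_W = (451 - q_U)/2 and q_U = (462 - q_W)/2.
Substituting one into the other gives q_W = 440/3 and q_U = 473/3.
Price P = 470 - 913/3 = 497/3.
Willow's profit: (497/3 - 19)·(440/3) - 4060 = 17451.1111.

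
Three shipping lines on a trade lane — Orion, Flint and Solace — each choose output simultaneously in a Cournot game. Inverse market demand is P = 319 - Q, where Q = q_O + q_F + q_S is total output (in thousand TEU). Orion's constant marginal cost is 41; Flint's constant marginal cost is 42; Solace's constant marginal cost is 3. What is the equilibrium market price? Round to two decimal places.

101.25

Orion's profit: π_O = (319 - Q)q_O - (41q_O). Setting ∂π_O/∂q_O = 0: 278 - 2q_O - (q_F + q_S) = 0.
Flint's profit: π_F = (319 - Q)q_F - (42q_F). Setting ∂π_F/∂q_F = 0: 277 - 2q_F - (q_O + q_S) = 0.
Solace's first-order condition: 316 - 2q_S - (q_O + q_F) = 0.
Adding the 3 conditions: 871 − 2Q − 2Q = 0, i.e. Q = 871/4.
Back-substituting: q_O = (278 − 871/4) = 241/4, q_F = (277 − 871/4) = 237/4, q_S = (316 − 871/4) = 393/4.
Total output Q = 871/4, so price P = 319 - 871/4 = 405/4.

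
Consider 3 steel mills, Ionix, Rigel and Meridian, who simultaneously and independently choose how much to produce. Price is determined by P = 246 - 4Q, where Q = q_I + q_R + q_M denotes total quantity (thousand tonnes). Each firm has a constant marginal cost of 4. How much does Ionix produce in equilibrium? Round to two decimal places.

A representative firm's profit is π_i = q_i(246 - 4Q) - 4q_i.
First-order condition (treating rivals' output as given): 242 - 8q_i - 4·Σ_{j≠i} q_j = 0.
With identical firms every q_j equals q_i, so Σ_{j≠i} q_j = 2q_i and 242 = 16q_i, giving q_i = 121/8.

15.13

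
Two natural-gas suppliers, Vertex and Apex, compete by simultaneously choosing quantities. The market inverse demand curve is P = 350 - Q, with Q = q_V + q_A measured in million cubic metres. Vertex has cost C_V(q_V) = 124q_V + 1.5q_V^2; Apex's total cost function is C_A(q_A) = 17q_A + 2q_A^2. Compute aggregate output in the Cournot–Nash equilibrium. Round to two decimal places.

Vertex's profit: π_V = (350 - Q)q_V - (124q_V + (3/2)q_V²). Setting ∂π_V/∂q_V = 0: 226 - 5q_V - (q_A) = 0.
Apex's first-order condition: 333 - 6q_A - (q_V) = 0.
Best responses: q_V = (226 - q_A)/5, q_A = (333 - q_V)/6.
Substituting one into the other gives q_V = 1023/29 and q_A = 1439/29.
Total output Q = 1023/29 + 1439/29 = 84.8966.

84.90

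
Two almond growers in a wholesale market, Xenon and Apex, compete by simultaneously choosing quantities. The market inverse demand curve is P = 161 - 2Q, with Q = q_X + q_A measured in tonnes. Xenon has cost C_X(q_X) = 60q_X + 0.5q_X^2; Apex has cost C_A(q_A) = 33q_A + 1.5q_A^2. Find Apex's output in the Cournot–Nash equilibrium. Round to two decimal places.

14.13

Xenon's profit: π_X = (161 - 2Q)q_X - (60q_X + (1/2)q_X²). Setting ∂π_X/∂q_X = 0: 101 - 5q_X - 2(q_A) = 0.
Apex's profit: π_A = (161 - 2Q)q_A - (33q_A + (3/2)q_A²). Setting ∂π_A/∂q_A = 0: 128 - 7q_A - 2(q_X) = 0.
Best responses: q_X = (101 - 2q_A)/5, q_A = (128 - 2q_X)/7.
Solving the pair: q_X = 451/31, q_A = 438/31.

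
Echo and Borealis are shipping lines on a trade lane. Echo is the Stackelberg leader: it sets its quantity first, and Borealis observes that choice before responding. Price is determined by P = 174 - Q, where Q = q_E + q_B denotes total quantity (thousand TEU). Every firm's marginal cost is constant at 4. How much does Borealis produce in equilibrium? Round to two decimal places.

42.50

Solve by backward induction. Given q_E, the follower Borealis maximises π_B = (174 - q_E - q_B)q_B - 4q_B.
Follower FOC: 170 - q_E - 2q_B = 0, so q_B(q_E) = (170 - q_E)/2.
Echo substitutes q_B(q_E) into its own profit: π_E = q_E(174 - q_E - (170 - q_E)/2) - 4q_E = (89 - (1/2)q_E)q_E - 4q_E.
Leader FOC: 85 - q_E = 0, so q_E = 85.
Then q_B = (170 - 85)/2 = 85/2.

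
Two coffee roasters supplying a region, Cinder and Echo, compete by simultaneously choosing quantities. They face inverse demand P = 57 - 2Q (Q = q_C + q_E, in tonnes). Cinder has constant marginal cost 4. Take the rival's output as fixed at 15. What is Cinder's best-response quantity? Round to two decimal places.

With the rival's output fixed at 15, Cinder's profit is π_C = (57 - 2·15 - 2q_C)q_C - (4q_C) = (27 - 2q_C)q_C - (4q_C).
∂π_C/∂q_C = 23 - 4q_C = 0, so q_C = 23/4.

5.75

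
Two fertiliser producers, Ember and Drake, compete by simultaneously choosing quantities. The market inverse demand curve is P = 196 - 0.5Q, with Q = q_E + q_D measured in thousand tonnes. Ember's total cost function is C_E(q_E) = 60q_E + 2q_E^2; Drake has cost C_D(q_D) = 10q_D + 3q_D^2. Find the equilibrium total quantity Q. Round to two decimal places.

Ember's profit: π_E = (196 - 0.5Q)q_E - (60q_E + 2q_E²). Setting ∂π_E/∂q_E = 0: 136 - 5q_E - (1/2)(q_D) = 0.
Drake's first-order condition: 186 - 7q_D - (1/2)(q_E) = 0.
Best responses: q_E = (136 - (1/2)q_D)/5, q_D = (186 - (1/2)q_E)/7.
Solving the pair: q_E = 24.7194, q_D = 24.8058.
Total output Q = 24.7194 + 24.8058 = 49.5252.

49.53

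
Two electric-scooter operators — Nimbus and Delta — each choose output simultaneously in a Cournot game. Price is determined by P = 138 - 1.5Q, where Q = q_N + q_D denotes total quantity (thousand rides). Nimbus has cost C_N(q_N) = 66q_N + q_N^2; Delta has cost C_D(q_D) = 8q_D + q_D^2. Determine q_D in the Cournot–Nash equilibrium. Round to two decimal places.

23.82

Nimbus's profit: π_N = (138 - 1.5Q)q_N - (66q_N + q_N²). Setting ∂π_N/∂q_N = 0: 72 - 5q_N - (3/2)(q_D) = 0.
Delta's profit: π_D = (138 - 1.5Q)q_D - (8q_D + q_D²). Setting ∂π_D/∂q_D = 0: 130 - 5q_D - (3/2)(q_N) = 0.
So q_N = (72 - (3/2)q_D)/5 and q_D = (130 - (3/2)q_N)/5.
Substituting one into the other gives q_N = 660/91 and q_D = 23.8242.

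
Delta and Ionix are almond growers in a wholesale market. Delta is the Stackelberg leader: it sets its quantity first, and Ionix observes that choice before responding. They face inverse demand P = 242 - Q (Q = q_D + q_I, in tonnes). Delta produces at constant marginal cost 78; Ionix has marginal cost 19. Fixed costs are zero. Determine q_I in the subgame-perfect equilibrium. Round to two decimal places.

The follower Ionix best-responds to any q_D: π_I = (242 - Q)q_I - 19q_I.
Setting the follower's marginal profit to zero, 223 - q_D - 2q_I = 0, i.e. q_I = (223 - q_D)/2.
The leader anticipates this reaction. Substituting into P = 242 - Q gives P = 261/2 - (1/2)q_D, so π_D = (261/2 - (1/2)q_D)q_D - 78q_D.
Leader FOC: 105/2 - q_D = 0, so q_D = 105/2.
Then q_I = (223 - 105/2)/2 = 341/4.

85.25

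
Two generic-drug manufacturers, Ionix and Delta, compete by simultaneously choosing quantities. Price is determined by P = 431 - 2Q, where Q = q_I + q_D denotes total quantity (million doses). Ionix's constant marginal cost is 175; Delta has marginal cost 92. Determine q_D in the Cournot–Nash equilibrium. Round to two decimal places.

70.33

Ionix's profit: π_I = (431 - 2Q)q_I - (175q_I). Setting ∂π_I/∂q_I = 0: 256 - 4q_I - 2(q_D) = 0.
Delta's profit: π_D = (431 - 2Q)q_D - (92q_D). Setting ∂π_D/∂q_D = 0: 339 - 4q_D - 2(q_I) = 0.
Best responses: q_I = (256 - 2q_D)/4, q_D = (339 - 2q_I)/4.
Solving the pair: q_I = 173/6, q_D = 211/3.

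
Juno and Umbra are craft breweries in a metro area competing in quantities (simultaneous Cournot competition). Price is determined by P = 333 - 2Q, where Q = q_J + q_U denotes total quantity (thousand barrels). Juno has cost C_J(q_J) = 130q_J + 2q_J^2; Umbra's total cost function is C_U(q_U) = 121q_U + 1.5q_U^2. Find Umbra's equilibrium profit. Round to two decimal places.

2153.98

Juno's profit: π_J = (333 - 2Q)q_J - (130q_J + 2q_J²). Setting ∂π_J/∂q_J = 0: 203 - 8q_J - 2(q_U) = 0.
Umbra's profit: π_U = (333 - 2Q)q_U - (121q_U + (3/2)q_U²). Setting ∂π_U/∂q_U = 0: 212 - 7q_U - 2(q_J) = 0.
So q_J = (203 - 2q_U)/8 and q_U = (212 - 2q_J)/7.
Substituting one into the other gives q_J = 997/52 and q_U = 645/26.
Price P = 333 - 2·43.9808 = 245.0385.
Umbra's profit: 245.0385·(645/26) - 121·(645/26) - (3/2)(645/26)² = 2153.9756.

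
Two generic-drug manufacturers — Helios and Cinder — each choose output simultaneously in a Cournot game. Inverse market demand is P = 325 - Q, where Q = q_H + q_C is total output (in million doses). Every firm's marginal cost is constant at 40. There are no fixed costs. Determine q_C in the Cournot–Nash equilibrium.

95

Each firm earns π_i = (325 - Q)q_i - 40q_i.
First-order condition (treating rivals' output as given): 285 - 2q_i - q_j = 0.
By symmetry each firm produces the same amount; substituting q_j = q_i yields q_i = 285/3 = 95.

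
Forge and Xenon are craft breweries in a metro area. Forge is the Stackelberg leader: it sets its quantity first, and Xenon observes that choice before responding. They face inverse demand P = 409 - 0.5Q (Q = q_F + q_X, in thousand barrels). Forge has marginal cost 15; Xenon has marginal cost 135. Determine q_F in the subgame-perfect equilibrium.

514

Solve by backward induction. Given q_F, the follower Xenon maximises π_X = (409 - (1/2)q_F - (1/2)q_X)q_X - 135q_X.
Follower FOC: 274 - (1/2)q_F - q_X = 0, so q_X(q_F) = (274 - (1/2)q_F).
The leader anticipates this reaction. Substituting into P = 409 - 0.5Q gives P = 272 - (1/4)q_F, so π_F = (272 - (1/4)q_F)q_F - 15q_F.
The leader's first-order condition 257 - (1/2)q_F = 0 yields q_F = 514.
Then q_X = (274 - (1/2)·514) = 17.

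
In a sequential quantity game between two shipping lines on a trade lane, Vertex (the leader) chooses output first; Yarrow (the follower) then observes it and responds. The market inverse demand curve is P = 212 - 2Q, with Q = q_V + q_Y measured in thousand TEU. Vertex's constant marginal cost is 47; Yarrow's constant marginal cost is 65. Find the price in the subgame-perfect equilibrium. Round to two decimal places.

Solve by backward induction. Given q_V, the follower Yarrow maximises π_Y = (212 - 2q_V - 2q_Y)q_Y - 65q_Y.
∂π_Y/∂q_Y = 147 - 2q_V - 4q_Y = 0 gives the reaction function q_Y = (147 - 2q_V)/4.
The leader anticipates this reaction. Substituting into P = 212 - 2Q gives P = 277/2 - q_V, so π_V = (277/2 - q_V)q_V - 47q_V.
The leader's first-order condition 183/2 - 2q_V = 0 yields q_V = 183/4.
Then q_Y = (147 - 2·(183/4))/4 = 111/8.
Total output Q = 477/8, so price P = 212 - 2·(477/8) = 371/4.

92.75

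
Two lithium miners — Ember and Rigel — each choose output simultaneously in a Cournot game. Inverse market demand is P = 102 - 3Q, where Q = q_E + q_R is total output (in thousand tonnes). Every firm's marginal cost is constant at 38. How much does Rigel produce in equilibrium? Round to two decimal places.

Each firm earns π_i = (102 - 3Q)q_i - 38q_i.
Setting ∂π_i/∂q_i = 0 with rivals' quantities fixed: 64 - 6q_i - 3q_j = 0.
By symmetry each firm produces the same amount; substituting q_j = q_i yields q_i = 64/9.

7.11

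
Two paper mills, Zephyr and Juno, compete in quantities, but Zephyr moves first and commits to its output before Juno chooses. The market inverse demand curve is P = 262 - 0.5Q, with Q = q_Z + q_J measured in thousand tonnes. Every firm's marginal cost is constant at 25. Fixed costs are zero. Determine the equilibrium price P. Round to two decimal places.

84.25

The follower Juno best-responds to any q_Z: π_J = (262 - 0.5Q)q_J - 25q_J.
Setting the follower's marginal profit to zero, 237 - (1/2)q_Z - q_J = 0, i.e. q_J = (237 - (1/2)q_Z).
The leader anticipates this reaction. Substituting into P = 262 - 0.5Q gives P = 287/2 - (1/4)q_Z, so π_Z = (287/2 - (1/4)q_Z)q_Z - 25q_Z.
The leader's first-order condition 237/2 - (1/2)q_Z = 0 yields q_Z = 237.
Then q_J = (237 - (1/2)·237) = 237/2.
Total output Q = 711/2, so price P = 262 - (1/2)·(711/2) = 337/4.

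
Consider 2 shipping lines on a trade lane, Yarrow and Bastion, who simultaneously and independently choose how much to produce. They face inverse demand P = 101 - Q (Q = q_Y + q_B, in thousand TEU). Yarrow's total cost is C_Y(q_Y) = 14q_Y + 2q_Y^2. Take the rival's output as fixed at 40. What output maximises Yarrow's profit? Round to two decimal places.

7.83

With the rival's output fixed at 40, Yarrow's profit is π_Y = (101 - 40 - q_Y)q_Y - (14q_Y + 2q_Y²) = (61 - q_Y)q_Y - (14q_Y + 2q_Y²).
∂π_Y/∂q_Y = 47 - 6q_Y = 0, so q_Y = 47/6.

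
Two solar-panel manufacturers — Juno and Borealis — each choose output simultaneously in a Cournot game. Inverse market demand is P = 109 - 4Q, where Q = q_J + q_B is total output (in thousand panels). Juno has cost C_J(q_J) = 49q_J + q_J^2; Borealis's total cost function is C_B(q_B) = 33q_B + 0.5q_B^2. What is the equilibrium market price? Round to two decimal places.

68.14

Juno's profit: π_J = (109 - 4Q)q_J - (49q_J + q_J²). Setting ∂π_J/∂q_J = 0: 60 - 10q_J - 4(q_B) = 0.
Borealis's profit: π_B = (109 - 4Q)q_B - (33q_B + (1/2)q_B²). Setting ∂π_B/∂q_B = 0: 76 - 9q_B - 4(q_J) = 0.
Best responses: q_J = (60 - 4q_B)/10, q_B = (76 - 4q_J)/9.
Substituting one into the other gives q_J = 118/37 and q_B = 260/37.
Total output Q = 378/37, so price P = 109 - 4·(378/37) = 68.1351.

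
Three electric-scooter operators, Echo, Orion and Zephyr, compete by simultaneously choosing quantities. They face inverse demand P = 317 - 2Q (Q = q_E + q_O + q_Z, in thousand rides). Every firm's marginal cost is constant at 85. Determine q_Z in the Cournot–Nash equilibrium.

Each firm earns π_i = (317 - 2Q)q_i - 85q_i.
Setting ∂π_i/∂q_i = 0 with rivals' quantities fixed: 232 - 4q_i - 2·Σ_{j≠i} q_j = 0.
By symmetry each firm produces the same amount; substituting Σ_{j≠i} q_j = 2q_i yields q_i = 232/8 = 29.

29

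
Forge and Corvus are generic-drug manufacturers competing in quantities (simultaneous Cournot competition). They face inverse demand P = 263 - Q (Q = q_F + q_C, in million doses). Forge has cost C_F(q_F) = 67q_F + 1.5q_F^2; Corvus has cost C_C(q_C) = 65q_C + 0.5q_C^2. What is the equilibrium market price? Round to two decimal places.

178.43

Forge's profit: π_F = (263 - Q)q_F - (67q_F + (3/2)q_F²). Setting ∂π_F/∂q_F = 0: 196 - 5q_F - (q_C) = 0.
Corvus's first-order condition: 198 - 3q_C - (q_F) = 0.
Best responses: q_F = (196 - q_C)/5, q_C = (198 - q_F)/3.
Solving the pair: q_F = 195/7, q_C = 397/7.
Total output Q = 592/7, so price P = 263 - 592/7 = 1249/7.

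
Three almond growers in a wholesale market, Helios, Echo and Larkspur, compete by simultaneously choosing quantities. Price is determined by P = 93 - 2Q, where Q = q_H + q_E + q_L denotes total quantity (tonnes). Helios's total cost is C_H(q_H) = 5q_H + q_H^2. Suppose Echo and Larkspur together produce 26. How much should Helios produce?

6

With rivals' combined output fixed at 26, Helios's profit is π_H = (93 - 2·26 - 2q_H)q_H - (5q_H + q_H²) = (41 - 2q_H)q_H - (5q_H + q_H²).
∂π_H/∂q_H = 36 - 6q_H = 0, so q_H = 6.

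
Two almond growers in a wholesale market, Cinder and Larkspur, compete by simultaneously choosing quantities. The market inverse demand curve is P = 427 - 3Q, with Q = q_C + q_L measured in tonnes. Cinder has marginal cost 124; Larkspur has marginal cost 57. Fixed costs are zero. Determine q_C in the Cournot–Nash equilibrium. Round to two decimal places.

Cinder's profit: π_C = (427 - 3Q)q_C - (124q_C). Setting ∂π_C/∂q_C = 0: 303 - 6q_C - 3(q_L) = 0.
Larkspur's profit: π_L = (427 - 3Q)q_L - (57q_L). Setting ∂π_L/∂q_L = 0: 370 - 6q_L - 3(q_C) = 0.
Best responses: q_C = (303 - 3q_L)/6, q_L = (370 - 3q_C)/6.
Substituting one into the other gives q_C = 236/9 and q_L = 437/9.

26.22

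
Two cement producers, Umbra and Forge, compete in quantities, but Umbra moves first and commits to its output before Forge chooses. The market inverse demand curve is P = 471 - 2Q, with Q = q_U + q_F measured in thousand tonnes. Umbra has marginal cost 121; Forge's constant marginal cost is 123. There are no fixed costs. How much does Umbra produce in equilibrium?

Solve by backward induction. Given q_U, the follower Forge maximises π_F = (471 - 2q_U - 2q_F)q_F - 123q_F.
Follower FOC: 348 - 2q_U - 4q_F = 0, so q_F(q_U) = (348 - 2q_U)/4.
The leader anticipates this reaction. Substituting into P = 471 - 2Q gives P = 297 - q_U, so π_U = (297 - q_U)q_U - 121q_U.
The leader's first-order condition 176 - 2q_U = 0 yields q_U = 88.
Then q_F = (348 - 2·88)/4 = 43.

88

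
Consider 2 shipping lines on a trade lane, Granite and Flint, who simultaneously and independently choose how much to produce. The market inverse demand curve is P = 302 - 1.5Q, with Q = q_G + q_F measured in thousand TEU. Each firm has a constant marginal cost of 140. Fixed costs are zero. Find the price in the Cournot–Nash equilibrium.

194

A representative firm's profit is π_i = q_i(302 - 1.5Q) - 140q_i.
Setting ∂π_i/∂q_i = 0 with rivals' quantities fixed: 162 - 3q_i - (3/2)q_j = 0.
By symmetry each firm produces the same amount; substituting q_j = q_i yields q_i = 162/(9/2) = 36.
Total output Q = 72, so price P = 302 - (3/2)·72 = 194.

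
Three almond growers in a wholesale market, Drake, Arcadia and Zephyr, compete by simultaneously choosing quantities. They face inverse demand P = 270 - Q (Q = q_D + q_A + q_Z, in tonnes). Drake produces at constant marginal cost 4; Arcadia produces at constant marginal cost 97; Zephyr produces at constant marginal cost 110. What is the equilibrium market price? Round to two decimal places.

Drake's profit: π_D = (270 - Q)q_D - (4q_D). Setting ∂π_D/∂q_D = 0: 266 - 2q_D - (q_A + q_Z) = 0.
Arcadia's first-order condition: 173 - 2q_A - (q_D + q_Z) = 0.
Zephyr's first-order condition: 160 - 2q_Z - (q_D + q_A) = 0.
Summing all 3 equations gives 599 − 4Q = 0, hence Q = 599/4.
Back-substituting: q_D = (266 − 599/4) = 465/4, q_A = (173 − 599/4) = 93/4, q_Z = (160 − 599/4) = 41/4.
Total output Q = 599/4, so price P = 270 - 599/4 = 481/4.

120.25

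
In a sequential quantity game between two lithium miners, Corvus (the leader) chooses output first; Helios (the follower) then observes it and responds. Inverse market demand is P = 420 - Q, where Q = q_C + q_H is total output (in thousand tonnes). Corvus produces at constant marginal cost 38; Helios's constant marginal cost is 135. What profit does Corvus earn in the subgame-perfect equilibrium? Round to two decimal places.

28680.13

The follower Helios best-responds to any q_C: π_H = (420 - Q)q_H - 135q_H.
Follower FOC: 285 - q_C - 2q_H = 0, so q_H(q_C) = (285 - q_C)/2.
Corvus substitutes q_H(q_C) into its own profit: π_C = q_C(420 - q_C - (285 - q_C)/2) - 38q_C = (555/2 - (1/2)q_C)q_C - 38q_C.
The leader's first-order condition 479/2 - q_C = 0 yields q_C = 479/2.
Then q_H = (285 - 479/2)/2 = 91/4.
Price P = 420 - 1049/4 = 631/4.
Corvus's profit: (631/4 - 38)·(479/2) = 28680.1250.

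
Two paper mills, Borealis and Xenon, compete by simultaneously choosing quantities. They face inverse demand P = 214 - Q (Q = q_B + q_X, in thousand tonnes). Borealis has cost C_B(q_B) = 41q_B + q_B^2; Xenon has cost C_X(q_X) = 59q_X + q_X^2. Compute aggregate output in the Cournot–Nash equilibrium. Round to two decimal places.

65.60

Borealis's profit: π_B = (214 - Q)q_B - (41q_B + q_B²). Setting ∂π_B/∂q_B = 0: 173 - 4q_B - (q_X) = 0.
Xenon's first-order condition: 155 - 4q_X - (q_B) = 0.
So q_B = (173 - q_X)/4 and q_X = (155 - q_B)/4.
Solving the pair: q_B = 179/5, q_X = 149/5.
Total output Q = 179/5 + 149/5 = 328/5.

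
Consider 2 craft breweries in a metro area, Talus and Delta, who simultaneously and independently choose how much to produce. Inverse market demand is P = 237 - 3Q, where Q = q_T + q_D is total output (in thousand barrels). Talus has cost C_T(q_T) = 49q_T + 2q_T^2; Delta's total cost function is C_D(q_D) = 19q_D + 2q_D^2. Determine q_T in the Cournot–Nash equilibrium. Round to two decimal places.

13.47

Talus's profit: π_T = (237 - 3Q)q_T - (49q_T + 2q_T²). Setting ∂π_T/∂q_T = 0: 188 - 10q_T - 3(q_D) = 0.
Delta's profit: π_D = (237 - 3Q)q_D - (19q_D + 2q_D²). Setting ∂π_D/∂q_D = 0: 218 - 10q_D - 3(q_T) = 0.
Best responses: q_T = (188 - 3q_D)/10, q_D = (218 - 3q_T)/10.
Substituting one into the other gives q_T = 1226/91 and q_D = 1616/91.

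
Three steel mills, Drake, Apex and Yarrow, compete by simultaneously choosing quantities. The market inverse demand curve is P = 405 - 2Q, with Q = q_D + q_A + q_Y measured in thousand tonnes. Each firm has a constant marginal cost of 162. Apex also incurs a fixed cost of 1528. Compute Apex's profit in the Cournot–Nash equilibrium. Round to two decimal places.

317.28

A representative firm's profit is π_i = q_i(405 - 2Q) - 162q_i.
First-order condition (treating rivals' output as given): 243 - 4q_i - 2·Σ_{j≠i} q_j = 0.
By symmetry each firm produces the same amount; substituting Σ_{j≠i} q_j = 2q_i yields q_i = 243/8.
Price P = 405 - 2·(729/8) = 891/4.
Apex's profit: (891/4 - 162)·(243/8) - 1528 = 317.2813.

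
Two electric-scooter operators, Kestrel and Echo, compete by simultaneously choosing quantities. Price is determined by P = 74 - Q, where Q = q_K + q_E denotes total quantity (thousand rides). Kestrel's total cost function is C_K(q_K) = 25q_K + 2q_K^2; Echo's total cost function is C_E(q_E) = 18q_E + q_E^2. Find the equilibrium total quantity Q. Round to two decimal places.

18.57

Kestrel's profit: π_K = (74 - Q)q_K - (25q_K + 2q_K²). Setting ∂π_K/∂q_K = 0: 49 - 6q_K - (q_E) = 0.
Echo's first-order condition: 56 - 4q_E - (q_K) = 0.
Best responses: q_K = (49 - q_E)/6, q_E = (56 - q_K)/4.
Solving the pair: q_K = 140/23, q_E = 287/23.
Total output Q = 140/23 + 287/23 = 427/23.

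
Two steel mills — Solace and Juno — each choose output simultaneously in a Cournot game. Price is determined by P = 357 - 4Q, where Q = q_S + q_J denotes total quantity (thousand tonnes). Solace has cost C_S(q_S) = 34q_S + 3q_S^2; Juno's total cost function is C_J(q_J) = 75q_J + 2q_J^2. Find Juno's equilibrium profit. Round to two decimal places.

1831.98

Solace's profit: π_S = (357 - 4Q)q_S - (34q_S + 3q_S²). Setting ∂π_S/∂q_S = 0: 323 - 14q_S - 4(q_J) = 0.
Juno's first-order condition: 282 - 12q_J - 4(q_S) = 0.
Best responses: q_S = (323 - 4q_J)/14, q_J = (282 - 4q_S)/12.
Substituting one into the other gives q_S = 687/38 and q_J = 332/19.
Price P = 357 - 4·(1351/38) = 214.7895.
Juno's profit: 214.7895·(332/19) - 75·(332/19) - 2(332/19)² = 1831.9778.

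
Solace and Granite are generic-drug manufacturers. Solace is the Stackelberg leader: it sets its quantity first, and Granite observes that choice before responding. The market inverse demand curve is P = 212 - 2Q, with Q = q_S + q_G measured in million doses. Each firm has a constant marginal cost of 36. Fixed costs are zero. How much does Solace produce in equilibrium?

44

The follower Granite best-responds to any q_S: π_G = (212 - 2Q)q_G - 36q_G.
Follower FOC: 176 - 2q_S - 4q_G = 0, so q_G(q_S) = (176 - 2q_S)/4.
The leader anticipates this reaction. Substituting into P = 212 - 2Q gives P = 124 - q_S, so π_S = (124 - q_S)q_S - 36q_S.
Leader FOC: 88 - 2q_S = 0, so q_S = 44.
Then q_G = (176 - 2·44)/4 = 22.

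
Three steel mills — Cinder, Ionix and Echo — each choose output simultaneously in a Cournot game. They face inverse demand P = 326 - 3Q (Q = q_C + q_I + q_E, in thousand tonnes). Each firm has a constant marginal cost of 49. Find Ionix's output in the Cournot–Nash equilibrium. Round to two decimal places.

23.08

A representative firm's profit is π_i = q_i(326 - 3Q) - 49q_i.
Setting ∂π_i/∂q_i = 0 with rivals' quantities fixed: 277 - 6q_i - 3·Σ_{j≠i} q_j = 0.
By symmetry each firm produces the same amount; substituting Σ_{j≠i} q_j = 2q_i yields q_i = 277/12.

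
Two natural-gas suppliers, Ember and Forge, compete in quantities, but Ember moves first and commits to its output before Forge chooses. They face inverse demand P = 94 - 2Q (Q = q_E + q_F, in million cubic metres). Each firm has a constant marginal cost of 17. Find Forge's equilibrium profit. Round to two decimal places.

185.28

Solve by backward induction. Given q_E, the follower Forge maximises π_F = (94 - 2q_E - 2q_F)q_F - 17q_F.
Setting the follower's marginal profit to zero, 77 - 2q_E - 4q_F = 0, i.e. q_F = (77 - 2q_E)/4.
The leader anticipates this reaction. Substituting into P = 94 - 2Q gives P = 111/2 - q_E, so π_E = (111/2 - q_E)q_E - 17q_E.
Maximising: ∂π_E/∂q_E = 77/2 - 2q_E = 0, giving q_E = 77/4.
Then q_F = (77 - 2·(77/4))/4 = 77/8.
Price P = 94 - 2·(231/8) = 145/4.
Forge's profit: (145/4 - 17)·(77/8) = 185.2813.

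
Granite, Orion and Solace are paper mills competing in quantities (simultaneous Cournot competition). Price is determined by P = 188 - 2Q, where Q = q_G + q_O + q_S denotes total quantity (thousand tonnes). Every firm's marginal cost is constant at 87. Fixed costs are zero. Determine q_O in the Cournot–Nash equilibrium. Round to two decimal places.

12.63

Each firm earns π_i = (188 - 2Q)q_i - 87q_i.
First-order condition (treating rivals' output as given): 101 - 4q_i - 2·Σ_{j≠i} q_j = 0.
With identical firms every q_j equals q_i, so Σ_{j≠i} q_j = 2q_i and 101 = 8q_i, giving q_i = 101/8.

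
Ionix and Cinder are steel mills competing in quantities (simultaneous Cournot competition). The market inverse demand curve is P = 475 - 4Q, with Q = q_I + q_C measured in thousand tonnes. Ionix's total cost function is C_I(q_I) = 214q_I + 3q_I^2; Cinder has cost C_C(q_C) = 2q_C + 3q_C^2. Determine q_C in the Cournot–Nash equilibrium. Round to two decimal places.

Ionix's profit: π_I = (475 - 4Q)q_I - (214q_I + 3q_I²). Setting ∂π_I/∂q_I = 0: 261 - 14q_I - 4(q_C) = 0.
Cinder's first-order condition: 473 - 14q_C - 4(q_I) = 0.
Best responses: q_I = (261 - 4q_C)/14, q_C = (473 - 4q_I)/14.
Solving the pair: q_I = 881/90, q_C = 30.9889.

30.99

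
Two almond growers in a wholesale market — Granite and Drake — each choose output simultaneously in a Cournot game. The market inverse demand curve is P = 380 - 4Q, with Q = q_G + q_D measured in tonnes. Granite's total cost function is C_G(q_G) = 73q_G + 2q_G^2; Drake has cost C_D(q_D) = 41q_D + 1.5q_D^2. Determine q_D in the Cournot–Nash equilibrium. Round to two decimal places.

Granite's profit: π_G = (380 - 4Q)q_G - (73q_G + 2q_G²). Setting ∂π_G/∂q_G = 0: 307 - 12q_G - 4(q_D) = 0.
Drake's profit: π_D = (380 - 4Q)q_D - (41q_D + (3/2)q_D²). Setting ∂π_D/∂q_D = 0: 339 - 11q_D - 4(q_G) = 0.
Rearranging gives the reaction functions q_G = (307 - 4q_D)/12 and q_D = (339 - 4q_G)/11.
Substituting one into the other gives q_G = 17.4224 and q_D = 710/29.

24.48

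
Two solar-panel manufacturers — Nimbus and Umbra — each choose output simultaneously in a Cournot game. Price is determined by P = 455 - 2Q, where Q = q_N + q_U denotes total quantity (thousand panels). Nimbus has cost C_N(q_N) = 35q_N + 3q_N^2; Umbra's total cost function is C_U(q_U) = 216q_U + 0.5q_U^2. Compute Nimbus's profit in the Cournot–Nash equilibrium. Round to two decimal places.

Nimbus's profit: π_N = (455 - 2Q)q_N - (35q_N + 3q_N²). Setting ∂π_N/∂q_N = 0: 420 - 10q_N - 2(q_U) = 0.
Umbra's profit: π_U = (455 - 2Q)q_U - (216q_U + (1/2)q_U²). Setting ∂π_U/∂q_U = 0: 239 - 5q_U - 2(q_N) = 0.
So q_N = (420 - 2q_U)/10 and q_U = (239 - 2q_N)/5.
Substituting one into the other gives q_N = 811/23 and q_U = 775/23.
Price P = 455 - 2·(1586/23) = 317.0870.
Nimbus's profit: 317.0870·(811/23) - 35·(811/23) - 3(811/23)² = 6216.6446.

6216.64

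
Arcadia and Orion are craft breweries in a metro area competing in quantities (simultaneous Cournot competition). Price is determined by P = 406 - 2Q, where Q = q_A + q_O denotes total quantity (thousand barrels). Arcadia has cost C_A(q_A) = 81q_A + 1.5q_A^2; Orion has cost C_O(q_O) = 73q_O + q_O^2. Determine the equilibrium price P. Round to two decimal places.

Arcadia's profit: π_A = (406 - 2Q)q_A - (81q_A + (3/2)q_A²). Setting ∂π_A/∂q_A = 0: 325 - 7q_A - 2(q_O) = 0.
Orion's first-order condition: 333 - 6q_O - 2(q_A) = 0.
Best responses: q_A = (325 - 2q_O)/7, q_O = (333 - 2q_A)/6.
Substituting one into the other gives q_A = 642/19 and q_O = 1681/38.
Total output Q = 78.0263, so price P = 406 - 2·78.0263 = 249.9474.

249.95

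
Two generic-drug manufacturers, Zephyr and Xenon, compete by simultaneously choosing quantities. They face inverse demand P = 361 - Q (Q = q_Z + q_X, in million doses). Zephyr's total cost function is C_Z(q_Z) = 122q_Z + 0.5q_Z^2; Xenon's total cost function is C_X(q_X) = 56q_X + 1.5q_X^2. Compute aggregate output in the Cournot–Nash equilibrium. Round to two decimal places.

111.86

Zephyr's profit: π_Z = (361 - Q)q_Z - (122q_Z + (1/2)q_Z²). Setting ∂π_Z/∂q_Z = 0: 239 - 3q_Z - (q_X) = 0.
Xenon's first-order condition: 305 - 5q_X - (q_Z) = 0.
Best responses: q_Z = (239 - q_X)/3, q_X = (305 - q_Z)/5.
Substituting one into the other gives q_Z = 445/7 and q_X = 338/7.
Total output Q = 445/7 + 338/7 = 783/7.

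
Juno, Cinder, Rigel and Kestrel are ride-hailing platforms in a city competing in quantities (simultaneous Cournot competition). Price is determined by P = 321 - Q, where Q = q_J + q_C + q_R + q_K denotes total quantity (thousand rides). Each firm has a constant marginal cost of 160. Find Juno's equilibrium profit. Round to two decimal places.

A representative firm's profit is π_i = q_i(321 - Q) - 160q_i.
First-order condition (treating rivals' output as given): 161 - 2q_i - Σ_{j≠i} q_j = 0.
By symmetry each firm produces the same amount; substituting Σ_{j≠i} q_j = 3q_i yields q_i = 161/5.
Price P = 321 - 644/5 = 961/5.
Juno's profit: (961/5 - 160)·(161/5) = 1036.8400.

1036.84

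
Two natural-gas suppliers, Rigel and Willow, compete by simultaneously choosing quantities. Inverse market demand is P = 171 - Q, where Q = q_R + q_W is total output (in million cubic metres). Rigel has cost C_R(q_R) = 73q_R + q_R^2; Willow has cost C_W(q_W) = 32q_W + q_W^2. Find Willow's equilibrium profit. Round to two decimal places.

Rigel's profit: π_R = (171 - Q)q_R - (73q_R + q_R²). Setting ∂π_R/∂q_R = 0: 98 - 4q_R - (q_W) = 0.
Willow's first-order condition: 139 - 4q_W - (q_R) = 0.
Rearranging gives the reaction functions q_R = (98 - q_W)/4 and q_W = (139 - q_R)/4.
Substituting one into the other gives q_R = 253/15 and q_W = 458/15.
Price P = 171 - 237/5 = 618/5.
Willow's profit: (618/5)·(458/15) - 32·(458/15) - (458/15)² = 1864.5689.

1864.57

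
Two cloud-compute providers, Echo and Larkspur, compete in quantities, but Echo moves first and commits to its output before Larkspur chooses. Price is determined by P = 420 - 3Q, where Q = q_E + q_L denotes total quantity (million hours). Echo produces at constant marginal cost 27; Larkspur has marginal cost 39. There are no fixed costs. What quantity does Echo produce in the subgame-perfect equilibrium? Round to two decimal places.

67.50

Solve by backward induction. Given q_E, the follower Larkspur maximises π_L = (420 - 3q_E - 3q_L)q_L - 39q_L.
Follower FOC: 381 - 3q_E - 6q_L = 0, so q_L(q_E) = (381 - 3q_E)/6.
Echo substitutes q_L(q_E) into its own profit: π_E = q_E(420 - 3q_E - (381 - 3q_E)/2) - 27q_E = (459/2 - (3/2)q_E)q_E - 27q_E.
Leader FOC: 405/2 - 3q_E = 0, so q_E = 135/2.
Then q_L = (381 - 3·(135/2))/6 = 119/4.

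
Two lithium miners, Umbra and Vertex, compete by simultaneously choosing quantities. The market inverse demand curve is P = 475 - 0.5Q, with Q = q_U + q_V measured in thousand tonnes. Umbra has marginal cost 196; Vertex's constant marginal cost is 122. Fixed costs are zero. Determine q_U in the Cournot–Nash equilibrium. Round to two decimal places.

136.67

Umbra's profit: π_U = (475 - 0.5Q)q_U - (196q_U). Setting ∂π_U/∂q_U = 0: 279 - q_U - (1/2)(q_V) = 0.
Vertex's profit: π_V = (475 - 0.5Q)q_V - (122q_V). Setting ∂π_V/∂q_V = 0: 353 - q_V - (1/2)(q_U) = 0.
Rearranging gives the reaction functions q_U = (279 - (1/2)q_V) and q_V = (353 - (1/2)q_U).
Solving the pair: q_U = 410/3, q_V = 854/3.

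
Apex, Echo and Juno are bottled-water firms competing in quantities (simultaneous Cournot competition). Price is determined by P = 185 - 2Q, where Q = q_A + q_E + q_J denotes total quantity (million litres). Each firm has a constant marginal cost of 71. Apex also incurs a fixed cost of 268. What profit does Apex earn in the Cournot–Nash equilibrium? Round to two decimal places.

138.13

Each firm earns π_i = (185 - 2Q)q_i - 71q_i.
First-order condition (treating rivals' output as given): 114 - 4q_i - 2·Σ_{j≠i} q_j = 0.
By symmetry each firm produces the same amount; substituting Σ_{j≠i} q_j = 2q_i yields q_i = 114/8 = 57/4.
Price P = 185 - 2·(171/4) = 199/2.
Apex's profit: (199/2 - 71)·(57/4) - 268 = 1105/8.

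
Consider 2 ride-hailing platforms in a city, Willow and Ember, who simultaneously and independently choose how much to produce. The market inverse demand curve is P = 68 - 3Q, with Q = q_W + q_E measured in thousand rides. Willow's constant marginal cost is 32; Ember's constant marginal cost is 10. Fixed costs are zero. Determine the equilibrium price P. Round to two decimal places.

36.67

Willow's profit: π_W = (68 - 3Q)q_W - (32q_W). Setting ∂π_W/∂q_W = 0: 36 - 6q_W - 3(q_E) = 0.
Ember's first-order condition: 58 - 6q_E - 3(q_W) = 0.
Best responses: q_W = (36 - 3q_E)/6, q_E = (58 - 3q_W)/6.
Substituting one into the other gives q_W = 14/9 and q_E = 80/9.
Total output Q = 94/9, so price P = 68 - 3·(94/9) = 110/3.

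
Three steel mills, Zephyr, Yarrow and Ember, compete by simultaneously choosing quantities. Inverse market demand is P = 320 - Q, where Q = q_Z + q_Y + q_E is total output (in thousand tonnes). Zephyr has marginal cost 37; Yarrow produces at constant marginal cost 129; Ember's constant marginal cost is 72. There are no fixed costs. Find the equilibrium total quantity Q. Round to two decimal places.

180.50

Zephyr's profit: π_Z = (320 - Q)q_Z - (37q_Z). Setting ∂π_Z/∂q_Z = 0: 283 - 2q_Z - (q_Y + q_E) = 0.
Yarrow's first-order condition: 191 - 2q_Y - (q_Z + q_E) = 0.
Ember's profit: π_E = (320 - Q)q_E - (72q_E). Setting ∂π_E/∂q_E = 0: 248 - 2q_E - (q_Z + q_Y) = 0.
Adding the 3 first-order conditions: 722 − 4Q = 0, so Q = 361/2.
Back-substituting: q_Z = (283 − 361/2) = 205/2, q_Y = (191 − 361/2) = 21/2, q_E = (248 − 361/2) = 135/2.
Total output Q = 205/2 + 21/2 + 135/2 = 361/2.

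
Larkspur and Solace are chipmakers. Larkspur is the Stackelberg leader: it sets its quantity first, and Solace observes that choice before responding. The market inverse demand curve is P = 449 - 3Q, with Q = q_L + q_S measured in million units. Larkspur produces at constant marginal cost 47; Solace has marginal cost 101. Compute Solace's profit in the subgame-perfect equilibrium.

The follower Solace best-responds to any q_L: π_S = (449 - 3Q)q_S - 101q_S.
Follower FOC: 348 - 3q_L - 6q_S = 0, so q_S(q_L) = (348 - 3q_L)/6.
The leader anticipates this reaction. Substituting into P = 449 - 3Q gives P = 275 - (3/2)q_L, so π_L = (275 - (3/2)q_L)q_L - 47q_L.
The leader's first-order condition 228 - 3q_L = 0 yields q_L = 76.
Then q_S = (348 - 3·76)/6 = 20.
Price P = 449 - 3·96 = 161.
Solace's profit: (161 - 101)·20 = 1200.

1200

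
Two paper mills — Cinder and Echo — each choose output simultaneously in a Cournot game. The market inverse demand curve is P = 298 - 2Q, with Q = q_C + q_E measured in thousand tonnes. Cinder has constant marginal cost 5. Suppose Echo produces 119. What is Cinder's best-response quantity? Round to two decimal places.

With the rival's output fixed at 119, Cinder's profit is π_C = (298 - 2·119 - 2q_C)q_C - (5q_C) = (60 - 2q_C)q_C - (5q_C).
∂π_C/∂q_C = 55 - 4q_C = 0, so q_C = 55/4.

13.75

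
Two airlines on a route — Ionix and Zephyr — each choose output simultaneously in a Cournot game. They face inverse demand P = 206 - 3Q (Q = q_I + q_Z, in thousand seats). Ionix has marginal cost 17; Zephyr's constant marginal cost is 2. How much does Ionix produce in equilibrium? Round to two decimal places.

19.33

Ionix's profit: π_I = (206 - 3Q)q_I - (17q_I). Setting ∂π_I/∂q_I = 0: 189 - 6q_I - 3(q_Z) = 0.
Zephyr's first-order condition: 204 - 6q_Z - 3(q_I) = 0.
Rearranging gives the reaction functions q_I = (189 - 3q_Z)/6 and q_Z = (204 - 3q_I)/6.
Solving the pair: q_I = 58/3, q_Z = 73/3.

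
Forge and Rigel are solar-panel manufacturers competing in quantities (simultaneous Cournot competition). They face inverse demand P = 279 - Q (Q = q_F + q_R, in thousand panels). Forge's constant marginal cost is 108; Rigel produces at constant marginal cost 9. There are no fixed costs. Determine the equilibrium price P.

132

Forge's profit: π_F = (279 - Q)q_F - (108q_F). Setting ∂π_F/∂q_F = 0: 171 - 2q_F - (q_R) = 0.
Rigel's first-order condition: 270 - 2q_R - (q_F) = 0.
So q_F = (171 - q_R)/2 and q_R = (270 - q_F)/2.
Substituting one into the other gives q_F = 24 and q_R = 123.
Total output Q = 147, so price P = 279 - 147 = 132.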